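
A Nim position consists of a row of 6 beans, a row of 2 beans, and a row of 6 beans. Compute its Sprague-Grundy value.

Bitwise XOR of the heap sizes:
  110  (6)
  010  (2)
  110  (6)
  ---
  010  (2)

2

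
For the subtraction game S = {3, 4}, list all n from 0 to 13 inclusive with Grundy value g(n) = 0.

0, 1, 2, 7, 8, 9

Compute g(0), g(1), … for moves {3, 4}:
g(0) = mex{} = 0
g(1) = mex{} = 0
g(2) = mex{} = 0
g(3) = mex{0} = 1
g(4) = mex{0} = 1
g(5) = mex{0} = 1
g(6) = mex{0,1} = 2
g(7) = mex{1} = 0
g(8) = mex{1} = 0
g(9) = mex{1,2} = 0
g(10) = mex{0,2} = 1
g(11) = mex{0} = 1
g(12) = mex{0} = 1
g(13) = mex{0,1} = 2
The P-positions (g = 0) in 0..13 are 0, 1, 2, 7, 8, 9.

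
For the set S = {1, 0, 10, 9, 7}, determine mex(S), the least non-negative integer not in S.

2

The values 0, 1 are all present; 2 is the first non-negative integer missing from the set.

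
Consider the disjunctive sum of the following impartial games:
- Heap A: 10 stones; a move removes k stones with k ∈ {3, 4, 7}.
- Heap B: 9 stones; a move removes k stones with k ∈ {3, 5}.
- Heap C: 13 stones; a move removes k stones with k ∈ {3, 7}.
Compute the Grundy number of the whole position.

1

Grundy values for heap A (subtraction set {3, 4, 7}):
g(0) = mex{} = 0
g(1) = mex{} = 0
g(2) = mex{} = 0
g(3) = mex{0} = 1
g(4) = mex{0} = 1
g(5) = mex{0} = 1
g(6) = mex{0,1} = 2
g(7) = mex{0,1} = 2
g(8) = mex{0,1} = 2
g(9) = mex{0,1,2} = 3
g(10) = mex{1,2} = 0
So g(10) = 0.
Build the Grundy sequence for heap B with g(k) = mex{g(k−s) : s ∈ {3, 5}, s ≤ k}:
g(0) = mex{} = 0
g(1) = mex{} = 0
g(2) = mex{} = 0
g(3) = mex{0} = 1
g(4) = mex{0} = 1
g(5) = mex{0} = 1
g(6) = mex{0,1} = 2
g(7) = mex{0,1} = 2
g(8) = mex{1} = 0
g(9) = mex{1,2} = 0
So g(9) = 0.
Grundy values for heap C (subtraction set {3, 7}):
g(0) = mex{} = 0
g(1) = mex{} = 0
g(2) = mex{} = 0
g(3) = mex{0} = 1
g(4) = mex{0} = 1
g(5) = mex{0} = 1
g(6) = mex{1} = 0
g(7) = mex{0,1} = 2
g(8) = mex{0,1} = 2
g(9) = mex{0} = 1
g(10) = mex{1,2} = 0
g(11) = mex{1,2} = 0
g(12) = mex{1} = 0
g(13) = mex{0} = 1
So g(13) = 1.
The value of a disjunctive sum is the nim-sum of the parts.
Combined value = 0 ⊕ 0 ⊕ 1 = 1.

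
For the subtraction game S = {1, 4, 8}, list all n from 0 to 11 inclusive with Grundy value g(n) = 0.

0, 2, 5, 7

Build the Grundy sequence with g(k) = mex{g(k−s) : s ∈ {1, 4, 8}, s ≤ k}:
g(0) = mex{} = 0
g(1) = mex{0} = 1
g(2) = mex{1} = 0
g(3) = mex{0} = 1
g(4) = mex{0,1} = 2
g(5) = mex{1,2} = 0
g(6) = mex{0} = 1
g(7) = mex{1} = 0
g(8) = mex{0,2} = 1
g(9) = mex{0,1} = 2
g(10) = mex{0,1,2} = 3
g(11) = mex{0,1,3} = 2
The P-positions (g = 0) in 0..11 are 0, 2, 5, 7.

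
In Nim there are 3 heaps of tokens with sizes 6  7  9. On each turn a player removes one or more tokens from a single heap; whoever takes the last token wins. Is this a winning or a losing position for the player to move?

Winning position

Compute the nim-sum pairwise:
6 XOR 7 = 1
1 XOR 9 = 8
The nim-sum is 8 ≠ 0, so this is an N-position: the player to move can win.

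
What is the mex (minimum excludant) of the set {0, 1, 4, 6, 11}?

2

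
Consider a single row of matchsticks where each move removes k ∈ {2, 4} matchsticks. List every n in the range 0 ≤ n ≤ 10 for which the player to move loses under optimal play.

Grundy values for subtraction set {2, 4}:
k:     0  1  2  3  4  5  6  7  8  9 10
g(k):  0  0  1  1  2  2  0  0  1  1  2
The P-positions (g = 0) in 0..10 are 0, 1, 6, 7.

0, 1, 6, 7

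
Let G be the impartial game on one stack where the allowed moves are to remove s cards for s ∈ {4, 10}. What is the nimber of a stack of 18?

1

Compute g(0), g(1), … for moves {4, 10}:
k:     0  1  2  3  4  5  6  7  8  9 10 11 12 13 14 15 16 17 18
g(k):  0  0  0  0  1  1  1  1  0  0  2  2  1  1  0  0  0  0  1
So g(18) = 1.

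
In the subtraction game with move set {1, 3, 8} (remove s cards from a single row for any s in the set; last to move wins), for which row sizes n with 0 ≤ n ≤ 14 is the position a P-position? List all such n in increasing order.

0, 2, 4, 6, 11, 13

Build the Grundy sequence with g(k) = mex{g(k−s) : s ∈ {1, 3, 8}, s ≤ k}:
g(0) = mex{} = 0
g(1) = mex{0} = 1
g(2) = mex{1} = 0
g(3) = mex{0} = 1
g(4) = mex{1} = 0
g(5) = mex{0} = 1
g(6) = mex{1} = 0
g(7) = mex{0} = 1
g(8) = mex{0,1} = 2
g(9) = mex{0,1,2} = 3
g(10) = mex{0,1,3} = 2
g(11) = mex{1,2} = 0
g(12) = mex{0,3} = 1
g(13) = mex{1,2} = 0
g(14) = mex{0} = 1
The P-positions (g = 0) in 0..14 are 0, 2, 4, 6, 11, 13.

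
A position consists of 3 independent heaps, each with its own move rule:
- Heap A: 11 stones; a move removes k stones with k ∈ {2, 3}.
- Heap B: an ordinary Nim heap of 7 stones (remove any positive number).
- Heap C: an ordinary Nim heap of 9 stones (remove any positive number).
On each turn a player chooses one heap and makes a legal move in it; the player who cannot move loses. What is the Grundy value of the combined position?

14

Build the Grundy sequence for heap A with g(k) = mex{g(k−s) : s ∈ {2, 3}, s ≤ k}:
g(0) = mex{} = 0
g(1) = mex{} = 0
g(2) = mex{0} = 1
g(3) = mex{0} = 1
g(4) = mex{0,1} = 2
g(5) = mex{1} = 0
g(6) = mex{1,2} = 0
g(7) = mex{0,2} = 1
g(8) = mex{0} = 1
g(9) = mex{0,1} = 2
g(10) = mex{1} = 0
g(11) = mex{1,2} = 0
So g(11) = 0.
Heap B is a plain Nim heap of size 7, so its Grundy value is 7.
Heap C is a plain Nim heap of size 9, so its Grundy value is 9.
By the Sprague-Grundy theorem, the Grundy value of a sum of independent games is the XOR of the component values.
Combined value = 0 XOR 7 XOR 9 = 14.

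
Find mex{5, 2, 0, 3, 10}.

0 is in the set but 1 is not, so the mex is 1.

1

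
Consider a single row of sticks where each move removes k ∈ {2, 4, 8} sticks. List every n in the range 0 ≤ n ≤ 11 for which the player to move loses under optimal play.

0, 1, 6, 7

Grundy values for subtraction set {2, 4, 8}:
k:     0  1  2  3  4  5  6  7  8  9 10 11
g(k):  0  0  1  1  2  2  0  0  1  1  2  2
The P-positions (g = 0) in 0..11 are 0, 1, 6, 7.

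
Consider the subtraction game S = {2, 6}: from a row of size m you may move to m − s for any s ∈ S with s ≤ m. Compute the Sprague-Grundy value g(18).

1

Grundy values for subtraction set {2, 6}:
k:     0  1  2  3  4  5  6  7  8  9 10 11 12 13 14 15 16 17 18
g(k):  0  0  1  1  0  0  1  1  0  0  1  1  0  0  1  1  0  0  1
So g(18) = 1.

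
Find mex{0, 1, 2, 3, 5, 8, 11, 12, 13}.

The values 0, 1, 2, 3 are all present; 4 is the first non-negative integer missing from the set.

4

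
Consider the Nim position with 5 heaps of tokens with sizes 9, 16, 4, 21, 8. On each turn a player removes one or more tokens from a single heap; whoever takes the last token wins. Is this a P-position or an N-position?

Compute the nim-sum pairwise:
9 ⊕ 16 = 25
25 ⊕ 4 = 29
29 ⊕ 21 = 8
8 ⊕ 8 = 0
The nim-sum is 0, so this is a P-position: the player to move is in a losing position under optimal play.

P-position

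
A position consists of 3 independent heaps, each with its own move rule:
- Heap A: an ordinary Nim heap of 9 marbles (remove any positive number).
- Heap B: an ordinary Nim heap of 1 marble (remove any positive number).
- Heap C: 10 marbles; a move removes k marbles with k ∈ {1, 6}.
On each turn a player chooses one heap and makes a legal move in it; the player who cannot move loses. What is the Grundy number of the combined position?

Heap A is a plain Nim heap of size 9, so its Grundy value is 9.
Heap B is a plain Nim heap of size 1, so its Grundy value is 1.
For heap C, compute g(0), g(1), … with moves {1, 6}:
k:     0  1  2  3  4  5  6  7  8  9 10
g(k):  0  1  0  1  0  1  2  0  1  0  1
So g(10) = 1.
By the Sprague-Grundy theorem, the Grundy value of a sum of independent games is the XOR of the component values.
Combined value = 9 ⊕ 1 ⊕ 1 = 9.

9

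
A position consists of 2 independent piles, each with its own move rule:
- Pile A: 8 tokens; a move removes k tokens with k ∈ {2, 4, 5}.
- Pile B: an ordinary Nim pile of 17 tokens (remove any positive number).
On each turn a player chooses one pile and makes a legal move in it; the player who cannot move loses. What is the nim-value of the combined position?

17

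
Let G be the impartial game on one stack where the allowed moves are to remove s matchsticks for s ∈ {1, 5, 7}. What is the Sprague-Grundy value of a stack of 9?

1

Compute g(0), g(1), … for moves {1, 5, 7}:
k:     0  1  2  3  4  5  6  7  8  9
g(k):  0  1  0  1  0  1  0  1  0  1
So g(9) = 1.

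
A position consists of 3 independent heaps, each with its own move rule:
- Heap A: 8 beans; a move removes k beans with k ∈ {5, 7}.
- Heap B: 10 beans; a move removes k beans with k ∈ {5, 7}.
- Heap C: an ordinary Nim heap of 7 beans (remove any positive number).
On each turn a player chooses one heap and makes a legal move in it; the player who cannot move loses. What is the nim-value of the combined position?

4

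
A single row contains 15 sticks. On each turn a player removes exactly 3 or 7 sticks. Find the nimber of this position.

1

Grundy values for subtraction set {3, 7}:
k:     0  1  2  3  4  5  6  7  8  9 10 11 12 13 14 15
g(k):  0  0  0  1  1  1  0  2  2  1  0  0  0  1  1  1
So g(15) = 1.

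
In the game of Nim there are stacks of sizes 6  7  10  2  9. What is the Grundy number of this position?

0

Nim-sum: 6 ⊕ 7 ⊕ 10 ⊕ 2 ⊕ 9 = 0.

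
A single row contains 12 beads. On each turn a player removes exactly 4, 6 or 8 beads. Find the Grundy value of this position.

0

Grundy values for subtraction set {4, 6, 8}:
k:     0  1  2  3  4  5  6  7  8  9 10 11 12
g(k):  0  0  0  0  1  1  1  1  2  2  2  2  0
So g(12) = 0.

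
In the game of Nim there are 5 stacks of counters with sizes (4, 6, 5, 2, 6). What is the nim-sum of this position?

3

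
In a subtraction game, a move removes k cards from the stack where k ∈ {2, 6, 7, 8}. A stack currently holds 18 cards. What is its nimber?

Grundy values for subtraction set {2, 6, 7, 8}:
k:     0  1  2  3  4  5  6  7  8  9 10 11 12 13 14 15 16 17 18
g(k):  0  0  1  1  0  0  1  1  2  2  3  3  2  2  0  0  1  1  0
So g(18) = 0.

0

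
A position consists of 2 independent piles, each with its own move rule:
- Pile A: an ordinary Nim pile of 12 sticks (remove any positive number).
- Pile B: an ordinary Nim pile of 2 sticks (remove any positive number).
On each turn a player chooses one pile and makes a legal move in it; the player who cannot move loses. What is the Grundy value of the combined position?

Pile A is a plain Nim pile of size 12, so its Grundy value is 12.
Pile B is a plain Nim pile of size 2, so its Grundy value is 2.
The value of a disjunctive sum is the nim-sum of the parts.
Combined value = 12 XOR 2 = 14.

14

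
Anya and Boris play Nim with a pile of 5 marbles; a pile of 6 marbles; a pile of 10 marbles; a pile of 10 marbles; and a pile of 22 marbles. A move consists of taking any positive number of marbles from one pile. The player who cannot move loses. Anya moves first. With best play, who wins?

Anya wins

Compute the nim-sum pairwise:
5 ^ 6 = 3
3 ^ 10 = 9
9 ^ 10 = 3
3 ^ 22 = 21
The nim-sum is 21 ≠ 0, so this is an N-position: the player to move can win; Anya has a winning move.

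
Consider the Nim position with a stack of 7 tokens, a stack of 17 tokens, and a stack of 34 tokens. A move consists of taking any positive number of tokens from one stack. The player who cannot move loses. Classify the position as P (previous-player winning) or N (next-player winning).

In binary:
  000111  (7)
  010001  (17)
  100010  (34)
  ------
  110100  (52)
The nim-sum is 52 ≠ 0, so this is an N-position: the player to move can win.

N-position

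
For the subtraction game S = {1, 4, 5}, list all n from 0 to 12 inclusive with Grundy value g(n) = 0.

Build the Grundy sequence with g(k) = mex{g(k−s) : s ∈ {1, 4, 5}, s ≤ k}:
g(0) = mex{} = 0
g(1) = mex{0} = 1
g(2) = mex{1} = 0
g(3) = mex{0} = 1
g(4) = mex{0,1} = 2
g(5) = mex{0,1,2} = 3
g(6) = mex{0,1,3} = 2
g(7) = mex{0,1,2} = 3
g(8) = mex{1,2,3} = 0
g(9) = mex{0,2,3} = 1
g(10) = mex{1,2,3} = 0
g(11) = mex{0,2,3} = 1
g(12) = mex{0,1,3} = 2
The P-positions (g = 0) in 0..12 are 0, 2, 8, 10.

0, 2, 8, 10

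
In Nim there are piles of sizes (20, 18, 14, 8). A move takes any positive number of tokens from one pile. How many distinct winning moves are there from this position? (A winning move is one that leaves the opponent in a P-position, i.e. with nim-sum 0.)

Compute the nim-sum pairwise:
20 ⊕ 18 = 6
6 ⊕ 14 = 8
8 ⊕ 8 = 0
The nim-sum is already 0, so every move leaves a nonzero nim-sum — there are no winning moves.

0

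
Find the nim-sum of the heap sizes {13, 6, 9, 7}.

Bitwise XOR of the heap sizes:
  1101  (13)
  0110  (6)
  1001  (9)
  0111  (7)
  ----
  0101  (5)

5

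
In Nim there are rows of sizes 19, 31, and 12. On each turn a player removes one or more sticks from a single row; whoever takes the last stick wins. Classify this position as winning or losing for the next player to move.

Nim-sum: 19 ⊕ 31 ⊕ 12 = 0.
The nim-sum is 0, so this is a P-position: the player to move is in a losing position under optimal play.

Losing position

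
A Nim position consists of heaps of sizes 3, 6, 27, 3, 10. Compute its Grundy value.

23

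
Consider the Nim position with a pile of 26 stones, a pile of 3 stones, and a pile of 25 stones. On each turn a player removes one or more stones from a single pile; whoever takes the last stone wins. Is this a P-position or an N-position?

P-position

In binary:
  11010  (26)
  00011  (3)
  11001  (25)
  -----
  00000  (0)
The nim-sum is 0, so this is a P-position: the player to move is in a losing position under optimal play.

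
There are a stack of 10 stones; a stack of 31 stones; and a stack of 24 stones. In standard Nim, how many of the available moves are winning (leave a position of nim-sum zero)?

3

Compute the nim-sum pairwise:
10 ^ 31 = 21
21 ^ 24 = 13
The overall nim-sum is X = 13. A stack of size p has a winning move iff p XOR X < p (reduce it to p XOR X).
  10: 10 XOR 13 = 7 < 10 — winning move (to 7).
  31: 31 XOR 13 = 18 < 31 — winning move (to 18).
  24: 24 XOR 13 = 21 < 24 — winning move (to 21).
That gives 3 winning moves.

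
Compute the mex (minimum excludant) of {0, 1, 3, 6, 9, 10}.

2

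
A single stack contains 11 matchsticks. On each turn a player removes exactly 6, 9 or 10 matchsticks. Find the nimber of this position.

1

Build the Grundy sequence with g(k) = mex{g(k−s) : s ∈ {6, 9, 10}, s ≤ k}:
k:     0  1  2  3  4  5  6  7  8  9 10 11
g(k):  0  0  0  0  0  0  1  1  1  1  1  1
So g(11) = 1.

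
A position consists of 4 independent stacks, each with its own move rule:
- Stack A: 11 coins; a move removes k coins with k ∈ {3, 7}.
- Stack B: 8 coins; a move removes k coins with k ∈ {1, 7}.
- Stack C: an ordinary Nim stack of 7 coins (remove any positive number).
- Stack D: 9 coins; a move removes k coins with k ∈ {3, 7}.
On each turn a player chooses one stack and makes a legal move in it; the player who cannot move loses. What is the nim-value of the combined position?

6

Grundy values for stack A (subtraction set {3, 7}):
k:     0  1  2  3  4  5  6  7  8  9 10 11
g(k):  0  0  0  1  1  1  0  2  2  1  0  0
So g(11) = 0.
Build the Grundy sequence for stack B with g(k) = mex{g(k−s) : s ∈ {1, 7}, s ≤ k}:
g(0) = mex{} = 0
g(1) = mex{0} = 1
g(2) = mex{1} = 0
g(3) = mex{0} = 1
g(4) = mex{1} = 0
g(5) = mex{0} = 1
g(6) = mex{1} = 0
g(7) = mex{0} = 1
g(8) = mex{1} = 0
So g(8) = 0.
Stack C is a plain Nim stack of size 7, so its Grundy value is 7.
Build the Grundy sequence for stack D with g(k) = mex{g(k−s) : s ∈ {3, 7}, s ≤ k}:
k:     0  1  2  3  4  5  6  7  8  9
g(k):  0  0  0  1  1  1  0  2  2  1
So g(9) = 1.
By the Sprague-Grundy theorem, the Grundy value of a sum of independent games is the XOR of the component values.
Combined value = 0 ⊕ 0 ⊕ 7 ⊕ 1 = 6.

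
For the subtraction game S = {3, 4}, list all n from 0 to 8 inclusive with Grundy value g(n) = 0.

0, 1, 2, 7, 8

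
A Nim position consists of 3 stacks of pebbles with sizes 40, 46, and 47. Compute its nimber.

41

Nim-sum: 40 ^ 46 ^ 47 = 41.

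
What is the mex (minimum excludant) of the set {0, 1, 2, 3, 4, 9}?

5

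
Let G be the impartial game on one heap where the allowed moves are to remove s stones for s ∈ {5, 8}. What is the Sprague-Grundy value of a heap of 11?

2

Compute g(0), g(1), … for moves {5, 8}:
g(0) = mex{} = 0
g(1) = mex{} = 0
g(2) = mex{} = 0
g(3) = mex{} = 0
g(4) = mex{} = 0
g(5) = mex{0} = 1
g(6) = mex{0} = 1
g(7) = mex{0} = 1
g(8) = mex{0} = 1
g(9) = mex{0} = 1
g(10) = mex{0,1} = 2
g(11) = mex{0,1} = 2
So g(11) = 2.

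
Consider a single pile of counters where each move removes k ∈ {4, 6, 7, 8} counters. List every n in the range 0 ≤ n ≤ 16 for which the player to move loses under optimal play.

Build the Grundy sequence with g(k) = mex{g(k−s) : s ∈ {4, 6, 7, 8}, s ≤ k}:
k:     0  1  2  3  4  5  6  7  8  9 10 11 12 13 14 15 16
g(k):  0  0  0  0  1  1  1  1  2  2  2  2  0  0  0  0  1
The P-positions (g = 0) in 0..16 are 0, 1, 2, 3, 12, 13, 14, 15.

0, 1, 2, 3, 12, 13, 14, 15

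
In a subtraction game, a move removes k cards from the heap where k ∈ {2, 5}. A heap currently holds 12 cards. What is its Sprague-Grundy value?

2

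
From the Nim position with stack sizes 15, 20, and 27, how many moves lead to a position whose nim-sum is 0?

Bitwise XOR of the heap sizes:
  01111  (15)
  10100  (20)
  11011  (27)
  -----
  00000  (0)
The nim-sum is already 0, so every move leaves a nonzero nim-sum — there are no winning moves.

0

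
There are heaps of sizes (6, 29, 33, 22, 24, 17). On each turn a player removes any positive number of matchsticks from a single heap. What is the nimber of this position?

37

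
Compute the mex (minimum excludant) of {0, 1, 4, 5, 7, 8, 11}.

2

The values 0, 1 are all present; 2 is the first non-negative integer missing from the set.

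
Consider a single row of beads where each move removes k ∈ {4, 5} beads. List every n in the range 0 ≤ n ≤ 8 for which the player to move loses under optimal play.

Compute g(0), g(1), … for moves {4, 5}:
k:     0  1  2  3  4  5  6  7  8
g(k):  0  0  0  0  1  1  1  1  2
The P-positions (g = 0) in 0..8 are 0, 1, 2, 3.

0, 1, 2, 3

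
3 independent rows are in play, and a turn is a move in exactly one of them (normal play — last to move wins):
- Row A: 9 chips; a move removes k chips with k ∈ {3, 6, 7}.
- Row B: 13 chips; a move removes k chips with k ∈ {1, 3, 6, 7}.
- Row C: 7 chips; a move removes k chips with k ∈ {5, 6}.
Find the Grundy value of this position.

3

Grundy values for row A (subtraction set {3, 6, 7}):
k:     0  1  2  3  4  5  6  7  8  9
g(k):  0  0  0  1  1  1  2  2  2  3
So g(9) = 3.
Build the Grundy sequence for row B with g(k) = mex{g(k−s) : s ∈ {1, 3, 6, 7}, s ≤ k}:
g(0) = mex{} = 0
g(1) = mex{0} = 1
g(2) = mex{1} = 0
g(3) = mex{0} = 1
g(4) = mex{1} = 0
g(5) = mex{0} = 1
g(6) = mex{0,1} = 2
g(7) = mex{0,1,2} = 3
g(8) = mex{0,1,3} = 2
g(9) = mex{0,1,2} = 3
g(10) = mex{0,1,3} = 2
g(11) = mex{0,1,2} = 3
g(12) = mex{1,2,3} = 0
g(13) = mex{0,2,3} = 1
So g(13) = 1.
For row C, compute g(0), g(1), … with moves {5, 6}:
g(0) = mex{} = 0
g(1) = mex{} = 0
g(2) = mex{} = 0
g(3) = mex{} = 0
g(4) = mex{} = 0
g(5) = mex{0} = 1
g(6) = mex{0} = 1
g(7) = mex{0} = 1
So g(7) = 1.
The value of a disjunctive sum is the nim-sum of the parts.
Combined value = 3 XOR 1 XOR 1 = 3.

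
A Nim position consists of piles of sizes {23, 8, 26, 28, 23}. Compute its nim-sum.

14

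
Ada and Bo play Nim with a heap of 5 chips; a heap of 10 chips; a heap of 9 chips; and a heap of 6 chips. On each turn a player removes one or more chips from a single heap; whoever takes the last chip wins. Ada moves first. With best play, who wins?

Bo wins

In binary:
  0101  (5)
  1010  (10)
  1001  (9)
  0110  (6)
  ----
  0000  (0)
The nim-sum is 0, so this is a P-position: the player to move is in a losing position under optimal play; Ada is about to move from it and so loses — Bo wins.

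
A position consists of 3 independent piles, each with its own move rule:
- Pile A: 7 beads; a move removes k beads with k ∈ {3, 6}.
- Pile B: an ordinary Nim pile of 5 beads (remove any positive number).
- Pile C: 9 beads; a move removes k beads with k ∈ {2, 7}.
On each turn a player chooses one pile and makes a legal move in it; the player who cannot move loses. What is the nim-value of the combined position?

7

Build the Grundy sequence for pile A with g(k) = mex{g(k−s) : s ∈ {3, 6}, s ≤ k}:
g(0) = mex{} = 0
g(1) = mex{} = 0
g(2) = mex{} = 0
g(3) = mex{0} = 1
g(4) = mex{0} = 1
g(5) = mex{0} = 1
g(6) = mex{0,1} = 2
g(7) = mex{0,1} = 2
So g(7) = 2.
Pile B is a plain Nim pile of size 5, so its Grundy value is 5.
Build the Grundy sequence for pile C with g(k) = mex{g(k−s) : s ∈ {2, 7}, s ≤ k}:
g(0) = mex{} = 0
g(1) = mex{} = 0
g(2) = mex{0} = 1
g(3) = mex{0} = 1
g(4) = mex{1} = 0
g(5) = mex{1} = 0
g(6) = mex{0} = 1
g(7) = mex{0} = 1
g(8) = mex{0,1} = 2
g(9) = mex{1} = 0
So g(9) = 0.
By the Sprague-Grundy theorem, the Grundy value of a sum of independent games is the XOR of the component values.
Combined value = 2 ⊕ 5 ⊕ 0 = 7.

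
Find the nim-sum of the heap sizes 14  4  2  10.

2

Compute the nim-sum pairwise:
14 ^ 4 = 10
10 ^ 2 = 8
8 ^ 10 = 2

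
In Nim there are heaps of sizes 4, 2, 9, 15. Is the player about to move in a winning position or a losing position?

Losing position

Nim-sum: 4 ⊕ 2 ⊕ 9 ⊕ 15 = 0.
The nim-sum is 0, so this is a P-position: the player to move is in a losing position under optimal play.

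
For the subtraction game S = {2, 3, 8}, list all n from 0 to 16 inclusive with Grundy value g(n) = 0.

0, 1, 5, 6, 10, 11, 15, 16

Compute g(0), g(1), … for moves {2, 3, 8}:
k:     0  1  2  3  4  5  6  7  8  9 10 11 12 13 14 15 16
g(k):  0  0  1  1  2  0  0  1  1  2  0  0  1  1  2  0  0
The P-positions (g = 0) in 0..16 are 0, 1, 5, 6, 10, 11, 15, 16.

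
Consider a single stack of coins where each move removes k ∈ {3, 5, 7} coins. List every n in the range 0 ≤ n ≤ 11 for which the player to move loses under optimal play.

0, 1, 2, 10, 11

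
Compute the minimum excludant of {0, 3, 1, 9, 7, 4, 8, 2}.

The values 0, 1, 2, 3, 4 are all present; 5 is the first non-negative integer missing from the set.

5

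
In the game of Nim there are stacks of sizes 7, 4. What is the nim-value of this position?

In binary:
  111  (7)
  100  (4)
  ---
  011  (3)

3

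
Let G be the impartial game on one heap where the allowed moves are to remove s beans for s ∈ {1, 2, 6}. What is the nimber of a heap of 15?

1

Grundy values for subtraction set {1, 2, 6}:
k:     0  1  2  3  4  5  6  7  8  9 10 11 12 13 14 15
g(k):  0  1  2  0  1  2  3  0  1  2  0  1  2  3  0  1
So g(15) = 1.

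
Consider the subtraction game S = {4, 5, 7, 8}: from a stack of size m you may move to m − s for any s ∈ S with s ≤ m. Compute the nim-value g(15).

Compute g(0), g(1), … for moves {4, 5, 7, 8}:
k:     0  1  2  3  4  5  6  7  8  9 10 11 12 13 14 15
g(k):  0  0  0  0  1  1  1  1  2  2  2  2  0  0  0  0
So g(15) = 0.

0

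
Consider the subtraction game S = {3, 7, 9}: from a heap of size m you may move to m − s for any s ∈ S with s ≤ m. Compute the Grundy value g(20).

0

Grundy values for subtraction set {3, 7, 9}:
k:     0  1  2  3  4  5  6  7  8  9 10 11 12 13 14 15 16 17 18 19 20
g(k):  0  0  0  1  1  1  0  2  2  1  3  3  0  2  0  1  0  1  0  1  0
So g(20) = 0.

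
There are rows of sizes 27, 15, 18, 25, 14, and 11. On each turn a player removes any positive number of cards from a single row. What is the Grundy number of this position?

26

Nim-sum: 27 ^ 15 ^ 18 ^ 25 ^ 14 ^ 11 = 26.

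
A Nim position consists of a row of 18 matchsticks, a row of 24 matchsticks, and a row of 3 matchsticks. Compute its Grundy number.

Nim-sum: 18 XOR 24 XOR 3 = 9.

9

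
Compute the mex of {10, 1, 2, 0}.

The values 0, 1, 2 are all present; 3 is the first non-negative integer missing from the set.

3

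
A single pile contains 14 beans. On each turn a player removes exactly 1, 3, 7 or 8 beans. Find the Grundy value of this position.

Build the Grundy sequence with g(k) = mex{g(k−s) : s ∈ {1, 3, 7, 8}, s ≤ k}:
k:     0  1  2  3  4  5  6  7  8  9 10 11 12 13 14
g(k):  0  1  0  1  0  1  0  1  2  3  2  3  2  3  2
So g(14) = 2.

2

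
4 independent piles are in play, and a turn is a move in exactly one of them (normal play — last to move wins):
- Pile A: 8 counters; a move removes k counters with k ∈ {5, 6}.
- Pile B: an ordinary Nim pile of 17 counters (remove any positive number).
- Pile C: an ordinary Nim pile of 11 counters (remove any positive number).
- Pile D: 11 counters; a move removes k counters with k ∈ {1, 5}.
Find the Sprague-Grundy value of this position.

Build the Grundy sequence for pile A with g(k) = mex{g(k−s) : s ∈ {5, 6}, s ≤ k}:
g(0) = mex{} = 0
g(1) = mex{} = 0
g(2) = mex{} = 0
g(3) = mex{} = 0
g(4) = mex{} = 0
g(5) = mex{0} = 1
g(6) = mex{0} = 1
g(7) = mex{0} = 1
g(8) = mex{0} = 1
So g(8) = 1.
Pile B is a plain Nim pile of size 17, so its Grundy value is 17.
Pile C is a plain Nim pile of size 11, so its Grundy value is 11.
For pile D, compute g(0), g(1), … with moves {1, 5}:
k:     0  1  2  3  4  5  6  7  8  9 10 11
g(k):  0  1  0  1  0  1  0  1  0  1  0  1
So g(11) = 1.
By the Sprague-Grundy theorem, the Grundy value of a sum of independent games is the XOR of the component values.
Combined value = 1 ⊕ 17 ⊕ 11 ⊕ 1 = 26.

26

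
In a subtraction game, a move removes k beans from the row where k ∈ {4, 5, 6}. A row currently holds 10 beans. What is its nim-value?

0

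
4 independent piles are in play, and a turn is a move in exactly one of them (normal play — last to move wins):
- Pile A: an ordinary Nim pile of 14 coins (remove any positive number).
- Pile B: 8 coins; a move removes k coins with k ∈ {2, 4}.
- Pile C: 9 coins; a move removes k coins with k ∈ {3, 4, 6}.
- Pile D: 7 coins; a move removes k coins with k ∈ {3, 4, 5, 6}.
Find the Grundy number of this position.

Pile A is a plain Nim pile of size 14, so its Grundy value is 14.
Grundy values for pile B (subtraction set {2, 4}):
g(0) = mex{} = 0
g(1) = mex{} = 0
g(2) = mex{0} = 1
g(3) = mex{0} = 1
g(4) = mex{0,1} = 2
g(5) = mex{0,1} = 2
g(6) = mex{1,2} = 0
g(7) = mex{1,2} = 0
g(8) = mex{0,2} = 1
So g(8) = 1.
Grundy values for pile C (subtraction set {3, 4, 6}):
k:     0  1  2  3  4  5  6  7  8  9
g(k):  0  0  0  1  1  1  2  2  2  0
So g(9) = 0.
For pile D, compute g(0), g(1), … with moves {3, 4, 5, 6}:
g(0) = mex{} = 0
g(1) = mex{} = 0
g(2) = mex{} = 0
g(3) = mex{0} = 1
g(4) = mex{0} = 1
g(5) = mex{0} = 1
g(6) = mex{0,1} = 2
g(7) = mex{0,1} = 2
So g(7) = 2.
The value of a disjunctive sum is the nim-sum of the parts.
Combined value = 14 ⊕ 1 ⊕ 0 ⊕ 2 = 13.

13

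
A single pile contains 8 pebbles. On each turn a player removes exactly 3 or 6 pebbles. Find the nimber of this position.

2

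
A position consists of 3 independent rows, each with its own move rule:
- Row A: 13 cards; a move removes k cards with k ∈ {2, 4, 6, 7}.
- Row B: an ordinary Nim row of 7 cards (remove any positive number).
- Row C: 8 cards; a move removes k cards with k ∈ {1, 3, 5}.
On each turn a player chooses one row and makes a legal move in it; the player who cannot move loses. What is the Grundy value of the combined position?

5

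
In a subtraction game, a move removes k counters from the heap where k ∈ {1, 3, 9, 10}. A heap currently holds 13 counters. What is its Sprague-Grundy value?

Build the Grundy sequence with g(k) = mex{g(k−s) : s ∈ {1, 3, 9, 10}, s ≤ k}:
k:     0  1  2  3  4  5  6  7  8  9 10 11 12 13
g(k):  0  1  0  1  0  1  0  1  0  1  2  3  2  3
So g(13) = 3.

3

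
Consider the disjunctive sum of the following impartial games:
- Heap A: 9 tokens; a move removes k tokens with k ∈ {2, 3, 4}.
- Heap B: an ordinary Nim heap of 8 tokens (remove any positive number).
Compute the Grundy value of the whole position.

9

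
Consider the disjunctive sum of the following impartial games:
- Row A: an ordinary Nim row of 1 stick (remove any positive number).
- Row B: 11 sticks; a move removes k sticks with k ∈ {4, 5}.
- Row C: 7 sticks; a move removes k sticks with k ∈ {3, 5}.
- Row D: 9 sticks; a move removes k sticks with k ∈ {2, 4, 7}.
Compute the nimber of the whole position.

Row A is a plain Nim row of size 1, so its Grundy value is 1.
Grundy values for row B (subtraction set {4, 5}):
k:     0  1  2  3  4  5  6  7  8  9 10 11
g(k):  0  0  0  0  1  1  1  1  2  0  0  0
So g(11) = 0.
For row C, compute g(0), g(1), … with moves {3, 5}:
k:     0  1  2  3  4  5  6  7
g(k):  0  0  0  1  1  1  2  2
So g(7) = 2.
For row D, compute g(0), g(1), … with moves {2, 4, 7}:
k:     0  1  2  3  4  5  6  7  8  9
g(k):  0  0  1  1  2  2  0  3  1  0
So g(9) = 0.
The value of a disjunctive sum is the nim-sum of the parts.
Combined value = 1 XOR 0 XOR 2 XOR 0 = 3.

3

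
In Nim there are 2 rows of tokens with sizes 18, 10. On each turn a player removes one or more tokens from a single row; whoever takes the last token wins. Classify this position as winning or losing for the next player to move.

Nim-sum: 18 ^ 10 = 24.
The nim-sum is 24 ≠ 0, so this is an N-position: the player to move can win.

Winning position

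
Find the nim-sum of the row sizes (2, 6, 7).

3

Nim-sum: 2 XOR 6 XOR 7 = 3.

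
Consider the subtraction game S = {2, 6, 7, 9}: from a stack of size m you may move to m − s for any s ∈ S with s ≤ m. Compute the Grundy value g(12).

Grundy values for subtraction set {2, 6, 7, 9}:
k:     0  1  2  3  4  5  6  7  8  9 10 11 12
g(k):  0  0  1  1  0  0  1  1  2  2  3  3  2
So g(12) = 2.

2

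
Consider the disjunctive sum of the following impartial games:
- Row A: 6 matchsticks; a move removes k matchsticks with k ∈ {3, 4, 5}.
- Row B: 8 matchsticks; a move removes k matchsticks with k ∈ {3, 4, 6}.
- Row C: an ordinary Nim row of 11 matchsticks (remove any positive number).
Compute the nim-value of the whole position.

For row A, compute g(0), g(1), … with moves {3, 4, 5}:
k:     0  1  2  3  4  5  6
g(k):  0  0  0  1  1  1  2
So g(6) = 2.
Grundy values for row B (subtraction set {3, 4, 6}):
g(0) = mex{} = 0
g(1) = mex{} = 0
g(2) = mex{} = 0
g(3) = mex{0} = 1
g(4) = mex{0} = 1
g(5) = mex{0} = 1
g(6) = mex{0,1} = 2
g(7) = mex{0,1} = 2
g(8) = mex{0,1} = 2
So g(8) = 2.
Row C is a plain Nim row of size 11, so its Grundy value is 11.
By the Sprague-Grundy theorem, the Grundy value of a sum of independent games is the XOR of the component values.
Combined value = 2 ⊕ 2 ⊕ 11 = 11.

11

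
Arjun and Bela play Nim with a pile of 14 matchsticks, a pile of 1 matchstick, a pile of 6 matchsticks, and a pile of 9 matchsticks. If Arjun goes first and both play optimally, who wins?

Bela wins

Write each in binary and XOR column by column:
  1110  (14)
  0001  (1)
  0110  (6)
  1001  (9)
  ----
  0000  (0)
The nim-sum is 0, so this is a P-position: the player to move is in a losing position under optimal play; Arjun is about to move from it and so loses — Bela wins.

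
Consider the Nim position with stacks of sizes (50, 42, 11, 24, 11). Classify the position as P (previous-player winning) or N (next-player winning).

P-position

Nim-sum: 50 ⊕ 42 ⊕ 11 ⊕ 24 ⊕ 11 = 0.
The nim-sum is 0, so this is a P-position: the player to move is in a losing position under optimal play.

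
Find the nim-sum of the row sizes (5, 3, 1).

Compute the nim-sum pairwise:
5 ^ 3 = 6
6 ^ 1 = 7

7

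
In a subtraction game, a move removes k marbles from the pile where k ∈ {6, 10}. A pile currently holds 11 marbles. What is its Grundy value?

1

Grundy values for subtraction set {6, 10}:
k:     0  1  2  3  4  5  6  7  8  9 10 11
g(k):  0  0  0  0  0  0  1  1  1  1  1  1
So g(11) = 1.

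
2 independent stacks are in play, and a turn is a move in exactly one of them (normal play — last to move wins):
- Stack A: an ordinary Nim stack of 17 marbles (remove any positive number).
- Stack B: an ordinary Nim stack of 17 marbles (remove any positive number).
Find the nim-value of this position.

0

Stack A is a plain Nim stack of size 17, so its Grundy value is 17.
Stack B is a plain Nim stack of size 17, so its Grundy value is 17.
The value of a disjunctive sum is the nim-sum of the parts.
Combined value = 17 XOR 17 = 0.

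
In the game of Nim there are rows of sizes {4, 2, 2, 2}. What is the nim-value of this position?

6

Compute the nim-sum pairwise:
4 ⊕ 2 = 6
6 ⊕ 2 = 4
4 ⊕ 2 = 6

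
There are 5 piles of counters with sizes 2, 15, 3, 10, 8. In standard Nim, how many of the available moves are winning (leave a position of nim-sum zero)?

Compute the nim-sum pairwise:
2 XOR 15 = 13
13 XOR 3 = 14
14 XOR 10 = 4
4 XOR 8 = 12
The overall nim-sum is X = 12. A pile of size p has a winning move iff p XOR X < p (reduce it to p XOR X).
  2: 2 XOR 12 = 14 ≥ 2 — no move.
  15: 15 XOR 12 = 3 < 15 — winning move (to 3).
  3: 3 XOR 12 = 15 ≥ 3 — no move.
  10: 10 XOR 12 = 6 < 10 — winning move (to 6).
  8: 8 XOR 12 = 4 < 8 — winning move (to 4).
That gives 3 winning moves.

3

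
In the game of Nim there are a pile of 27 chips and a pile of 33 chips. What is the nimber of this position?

58

In binary:
  011011  (27)
  100001  (33)
  ------
  111010  (58)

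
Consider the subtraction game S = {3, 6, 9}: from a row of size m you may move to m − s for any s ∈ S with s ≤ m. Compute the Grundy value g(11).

Compute g(0), g(1), … for moves {3, 6, 9}:
g(0) = mex{} = 0
g(1) = mex{} = 0
g(2) = mex{} = 0
g(3) = mex{0} = 1
g(4) = mex{0} = 1
g(5) = mex{0} = 1
g(6) = mex{0,1} = 2
g(7) = mex{0,1} = 2
g(8) = mex{0,1} = 2
g(9) = mex{0,1,2} = 3
g(10) = mex{0,1,2} = 3
g(11) = mex{0,1,2} = 3
So g(11) = 3.

3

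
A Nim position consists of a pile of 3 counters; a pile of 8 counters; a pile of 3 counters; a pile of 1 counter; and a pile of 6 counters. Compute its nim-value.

15

Compute the nim-sum pairwise:
3 XOR 8 = 11
11 XOR 3 = 8
8 XOR 1 = 9
9 XOR 6 = 15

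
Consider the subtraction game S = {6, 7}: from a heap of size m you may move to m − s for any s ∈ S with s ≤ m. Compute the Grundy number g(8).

Compute g(0), g(1), … for moves {6, 7}:
g(0) = mex{} = 0
g(1) = mex{} = 0
g(2) = mex{} = 0
g(3) = mex{} = 0
g(4) = mex{} = 0
g(5) = mex{} = 0
g(6) = mex{0} = 1
g(7) = mex{0} = 1
g(8) = mex{0} = 1
So g(8) = 1.

1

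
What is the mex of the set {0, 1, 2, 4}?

3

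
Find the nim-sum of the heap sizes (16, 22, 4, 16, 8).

26

Nim-sum: 16 XOR 22 XOR 4 XOR 16 XOR 8 = 26.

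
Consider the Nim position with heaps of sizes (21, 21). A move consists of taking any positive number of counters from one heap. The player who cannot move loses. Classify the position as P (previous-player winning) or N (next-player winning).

P-position

Compute the nim-sum pairwise:
21 XOR 21 = 0
The nim-sum is 0, so this is a P-position: the player to move is in a losing position under optimal play.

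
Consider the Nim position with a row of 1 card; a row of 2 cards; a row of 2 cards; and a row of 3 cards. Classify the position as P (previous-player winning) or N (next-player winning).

Compute the nim-sum pairwise:
1 ^ 2 = 3
3 ^ 2 = 1
1 ^ 3 = 2
The nim-sum is 2 ≠ 0, so this is an N-position: the player to move can win.

N-position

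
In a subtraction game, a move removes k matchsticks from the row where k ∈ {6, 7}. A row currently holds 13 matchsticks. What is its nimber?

0

Compute g(0), g(1), … for moves {6, 7}:
k:     0  1  2  3  4  5  6  7  8  9 10 11 12 13
g(k):  0  0  0  0  0  0  1  1  1  1  1  1  2  0
So g(13) = 0.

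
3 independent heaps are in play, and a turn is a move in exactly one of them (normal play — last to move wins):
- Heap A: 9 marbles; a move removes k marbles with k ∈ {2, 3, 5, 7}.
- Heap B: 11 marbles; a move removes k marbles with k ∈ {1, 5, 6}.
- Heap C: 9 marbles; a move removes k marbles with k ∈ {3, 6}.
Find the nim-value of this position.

0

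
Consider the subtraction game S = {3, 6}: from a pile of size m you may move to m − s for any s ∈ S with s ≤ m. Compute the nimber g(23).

1

Compute g(0), g(1), … for moves {3, 6}:
k:     0  1  2  3  4  5  6  7  8  9 10 11 12 13 14 15 16 17 18 19 20 21 22 23
g(k):  0  0  0  1  1  1  2  2  2  0  0  0  1  1  1  2  2  2  0  0  0  1  1  1
So g(23) = 1.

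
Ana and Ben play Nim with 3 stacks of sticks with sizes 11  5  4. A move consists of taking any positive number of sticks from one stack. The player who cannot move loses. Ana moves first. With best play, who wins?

In binary:
  1011  (11)
  0101  (5)
  0100  (4)
  ----
  1010  (10)
The nim-sum is 10 ≠ 0, so this is an N-position: the player to move can win; Ana has a winning move.

Ana wins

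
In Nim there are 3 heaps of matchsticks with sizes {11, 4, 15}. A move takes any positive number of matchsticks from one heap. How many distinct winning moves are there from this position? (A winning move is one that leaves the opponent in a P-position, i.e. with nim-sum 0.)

0

Nim-sum: 11 ⊕ 4 ⊕ 15 = 0.
The nim-sum is already 0, so every move leaves a nonzero nim-sum — there are no winning moves.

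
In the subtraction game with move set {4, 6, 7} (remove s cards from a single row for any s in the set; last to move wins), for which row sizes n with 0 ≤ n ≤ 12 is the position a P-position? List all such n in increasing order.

0, 1, 2, 3, 11, 12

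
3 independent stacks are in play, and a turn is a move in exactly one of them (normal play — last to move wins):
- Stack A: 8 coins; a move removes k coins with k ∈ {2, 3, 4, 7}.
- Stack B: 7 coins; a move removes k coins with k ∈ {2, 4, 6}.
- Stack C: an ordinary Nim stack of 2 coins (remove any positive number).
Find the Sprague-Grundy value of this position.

0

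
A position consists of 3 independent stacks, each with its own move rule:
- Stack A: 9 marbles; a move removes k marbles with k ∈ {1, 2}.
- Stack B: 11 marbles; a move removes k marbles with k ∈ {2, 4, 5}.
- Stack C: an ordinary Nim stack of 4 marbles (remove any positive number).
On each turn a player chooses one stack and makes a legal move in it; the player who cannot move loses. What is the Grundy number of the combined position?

6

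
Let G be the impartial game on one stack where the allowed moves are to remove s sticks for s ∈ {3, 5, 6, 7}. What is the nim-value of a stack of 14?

1

Grundy values for subtraction set {3, 5, 6, 7}:
k:     0  1  2  3  4  5  6  7  8  9 10 11 12 13 14
g(k):  0  0  0  1  1  1  2  2  2  3  0  0  0  1  1
So g(14) = 1.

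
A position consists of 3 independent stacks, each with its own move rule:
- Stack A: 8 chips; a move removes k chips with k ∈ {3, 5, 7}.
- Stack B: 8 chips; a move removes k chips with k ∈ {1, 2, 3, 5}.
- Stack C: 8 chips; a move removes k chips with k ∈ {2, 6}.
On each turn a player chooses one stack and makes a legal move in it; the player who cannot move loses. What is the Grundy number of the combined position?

For stack A, compute g(0), g(1), … with moves {3, 5, 7}:
k:     0  1  2  3  4  5  6  7  8
g(k):  0  0  0  1  1  1  2  2  2
So g(8) = 2.
Grundy values for stack B (subtraction set {1, 2, 3, 5}):
g(0) = mex{} = 0
g(1) = mex{0} = 1
g(2) = mex{0,1} = 2
g(3) = mex{0,1,2} = 3
g(4) = mex{1,2,3} = 0
g(5) = mex{0,2,3} = 1
g(6) = mex{0,1,3} = 2
g(7) = mex{0,1,2} = 3
g(8) = mex{1,2,3} = 0
So g(8) = 0.
Grundy values for stack C (subtraction set {2, 6}):
k:     0  1  2  3  4  5  6  7  8
g(k):  0  0  1  1  0  0  1  1  0
So g(8) = 0.
The value of a disjunctive sum is the nim-sum of the parts.
Combined value = 2 XOR 0 XOR 0 = 2.

2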